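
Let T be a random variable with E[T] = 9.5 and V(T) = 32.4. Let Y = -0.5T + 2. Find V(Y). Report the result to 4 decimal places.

V(-0.5T + 2) = (-0.5)²·V(T) = 0.25·32.4 = 8.1

8.1000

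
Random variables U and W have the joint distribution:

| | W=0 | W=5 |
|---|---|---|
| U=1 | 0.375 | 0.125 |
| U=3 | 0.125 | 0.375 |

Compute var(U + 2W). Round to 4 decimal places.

E[U] = 2,  E[W] = 2.5,  E[UW] = 6.25
var(U) = 5 − (2)² = 1;  var(W) = 12.5 − (2.5)² = 6.25
Cov(U,W) = 6.25 − (2)(2.5) = 1.25
var(U + 2W) = (1)²·1 + (2)²·6.25 + 2·(1)·(2)·1.25 = 31

31.0000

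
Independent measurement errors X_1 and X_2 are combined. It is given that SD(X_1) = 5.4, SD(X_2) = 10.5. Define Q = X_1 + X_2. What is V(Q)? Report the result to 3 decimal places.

V(X_1) = 29.16, V(X_2) = 110.25
By independence, V(Q) = (1)²V(X_1) + (1)²V(X_2)
= (1)²·29.16 + (1)²·110.25 = 139.41

139.410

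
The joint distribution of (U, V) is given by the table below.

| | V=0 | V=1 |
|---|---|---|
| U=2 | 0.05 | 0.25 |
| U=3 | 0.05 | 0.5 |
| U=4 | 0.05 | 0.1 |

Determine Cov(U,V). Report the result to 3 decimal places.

E[U] = 2.85,  E[V] = 0.85
E[UV] = 2.4
Cov(U,V) = E[UV] − E[U]E[V] = 2.4 − (2.85)(0.85) = -0.0225

-0.023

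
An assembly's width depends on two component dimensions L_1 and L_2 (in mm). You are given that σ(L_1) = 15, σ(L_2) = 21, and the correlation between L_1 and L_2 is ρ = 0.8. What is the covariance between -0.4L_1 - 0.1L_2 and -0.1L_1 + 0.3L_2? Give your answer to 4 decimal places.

-31.9500

V(L_1) = (15)² = 225;  V(L_2) = (21)² = 441
Cov(L_1,L_2) = ρ·σ(L_1)·σ(L_2) = 0.8·15·21 = 252
Cov(-0.4L_1 - 0.1L_2, -0.1L_1 + 0.3L_2) = (-0.4)(-0.1)V(L_1) + (-0.1)(0.3)V(L_2) + [(-0.4)(0.3) + (-0.1)(-0.1)]Cov(L_1,L_2)
= 0.04·225 + -0.03·441 + -0.11·252 = -31.95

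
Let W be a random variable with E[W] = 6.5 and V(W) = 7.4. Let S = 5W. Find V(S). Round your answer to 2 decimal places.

V(5W) = (5)²·V(W) = 25·7.4 = 185

185.00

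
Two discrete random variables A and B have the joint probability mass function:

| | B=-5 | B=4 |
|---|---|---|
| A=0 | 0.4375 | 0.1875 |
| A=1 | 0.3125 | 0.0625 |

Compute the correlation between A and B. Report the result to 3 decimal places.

E[A] = 0.375,  E[B] = -2.75
E[AB] = -1.3125
cov(A,B) = E[AB] − E[A]E[B] = -1.3125 − (0.375)(-2.75) = -0.28125
Var(A) = 0.234375,  Var(B) = 15.1875
ρ = -0.28125 / √(0.234375·15.1875) ≈ -0.149

-0.149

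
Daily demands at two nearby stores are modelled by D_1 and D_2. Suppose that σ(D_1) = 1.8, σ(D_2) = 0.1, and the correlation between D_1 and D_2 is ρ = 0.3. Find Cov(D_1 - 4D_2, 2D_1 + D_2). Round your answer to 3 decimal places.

var(D_1) = (1.8)² = 3.24;  var(D_2) = (0.1)² = 0.01
Cov(D_1,D_2) = ρ·σ(D_1)·σ(D_2) = 0.3·1.8·0.1 = 0.054
Cov(D_1 - 4D_2, 2D_1 + D_2) = (1)(2)var(D_1) + (-4)(1)var(D_2) + [(1)(1) + (-4)(2)]Cov(D_1,D_2)
= 2·3.24 + -4·0.01 + -7·0.054 = 6.062

6.062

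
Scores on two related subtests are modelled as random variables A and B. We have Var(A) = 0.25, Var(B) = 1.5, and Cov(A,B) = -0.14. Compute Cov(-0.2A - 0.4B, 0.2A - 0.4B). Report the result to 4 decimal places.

0.2300

Cov(-0.2A - 0.4B, 0.2A - 0.4B) = (-0.2)(0.2)Var(A) + (-0.4)(-0.4)Var(B) + [(-0.2)(-0.4) + (-0.4)(0.2)]Cov(A,B)
= -0.04·0.25 + 0.16·1.5 + 0·-0.14 = 0.23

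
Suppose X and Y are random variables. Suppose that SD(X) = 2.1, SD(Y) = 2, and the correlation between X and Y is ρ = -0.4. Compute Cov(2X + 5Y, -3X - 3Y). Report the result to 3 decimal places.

Var(X) = (2.1)² = 4.41;  Var(Y) = (2)² = 4
Cov(X,Y) = ρ·SD(X)·SD(Y) = -0.4·2.1·2 = -1.68
Cov(2X + 5Y, -3X - 3Y) = (2)(-3)Var(X) + (5)(-3)Var(Y) + [(2)(-3) + (5)(-3)]Cov(X,Y)
= -6·4.41 + -15·4 + -21·-1.68 = -51.18

-51.180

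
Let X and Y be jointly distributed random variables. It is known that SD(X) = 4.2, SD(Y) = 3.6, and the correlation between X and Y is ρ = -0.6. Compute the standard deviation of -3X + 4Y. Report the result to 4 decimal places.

Var(X) = (4.2)² = 17.64;  Var(Y) = (3.6)² = 12.96
Cov(X,Y) = ρ·SD(X)·SD(Y) = -0.6·4.2·3.6 = -9.072
Var(-3X + 4Y) = (-3)²·Var(X) + (4)²·Var(Y) + 2·(-3)·(4)·Cov(X,Y)
= 9·17.64 + 16·12.96 + -24·-9.072 = 583.848
SD(-3X + 4Y) = √583.848 ≈ 24.1629

24.1629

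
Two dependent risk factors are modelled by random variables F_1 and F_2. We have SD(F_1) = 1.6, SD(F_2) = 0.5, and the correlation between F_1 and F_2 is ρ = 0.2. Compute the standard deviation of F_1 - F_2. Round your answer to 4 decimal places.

1.5780

Var(F_1) = (1.6)² = 2.56;  Var(F_2) = (0.5)² = 0.25
Cov(F_1,F_2) = ρ·SD(F_1)·SD(F_2) = 0.2·1.6·0.5 = 0.16
Var(F_1 - F_2) = (1)²·Var(F_1) + (-1)²·Var(F_2) + 2·(1)·(-1)·Cov(F_1,F_2)
= 1·2.56 + 1·0.25 + -2·0.16 = 2.49
SD(F_1 - F_2) = √2.49 ≈ 1.5780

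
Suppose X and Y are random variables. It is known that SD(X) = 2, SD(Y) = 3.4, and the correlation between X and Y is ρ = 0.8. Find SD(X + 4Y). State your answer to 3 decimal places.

var(X) = (2)² = 4;  var(Y) = (3.4)² = 11.56
cov(X,Y) = ρ·SD(X)·SD(Y) = 0.8·2·3.4 = 5.44
var(X + 4Y) = (1)²·var(X) + (4)²·var(Y) + 2·(1)·(4)·cov(X,Y)
= 1·4 + 16·11.56 + 8·5.44 = 232.48
SD(X + 4Y) = √232.48 ≈ 15.247

15.247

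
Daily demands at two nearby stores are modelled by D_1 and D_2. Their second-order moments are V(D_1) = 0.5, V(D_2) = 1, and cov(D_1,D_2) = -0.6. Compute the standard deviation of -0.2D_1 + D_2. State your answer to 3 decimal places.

V(-0.2D_1 + D_2) = (-0.2)²·V(D_1) + (1)²·V(D_2) + 2·(-0.2)·(1)·cov(D_1,D_2)
= 0.04·0.5 + 1·1 + -0.4·-0.6 = 1.26
sd(-0.2D_1 + D_2) = √1.26 ≈ 1.122

1.122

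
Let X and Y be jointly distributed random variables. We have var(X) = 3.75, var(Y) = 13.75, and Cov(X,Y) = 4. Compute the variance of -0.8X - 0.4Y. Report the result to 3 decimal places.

var(-0.8X - 0.4Y) = (-0.8)²·var(X) + (-0.4)²·var(Y) + 2·(-0.8)·(-0.4)·Cov(X,Y)
= 0.64·3.75 + 0.16·13.75 + 0.64·4 = 7.16

7.160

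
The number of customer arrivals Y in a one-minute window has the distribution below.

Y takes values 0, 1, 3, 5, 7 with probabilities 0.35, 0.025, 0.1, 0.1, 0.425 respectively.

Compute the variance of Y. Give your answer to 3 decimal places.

9.810

E[Y] = (0)(0.35) + (1)(0.025) + (3)(0.1) + (5)(0.1) + (7)(0.425) = 3.8
E[Y²] = (0)²(0.35) + (1)²(0.025) + (3)²(0.1) + (5)²(0.1) + (7)²(0.425) = 24.25
var(Y) = E[Y²] − (E[Y])² = 24.25 − (3.8)² = 9.81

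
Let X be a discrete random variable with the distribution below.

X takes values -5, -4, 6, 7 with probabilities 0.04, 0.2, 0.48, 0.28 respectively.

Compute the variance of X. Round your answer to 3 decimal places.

E[X] = (-5)(0.04) + (-4)(0.2) + (6)(0.48) + (7)(0.28) = 3.84
E[X²] = (-5)²(0.04) + (-4)²(0.2) + (6)²(0.48) + (7)²(0.28) = 35.2
Var(X) = E[X²] − (E[X])² = 35.2 − (3.84)² = 20.4544

20.454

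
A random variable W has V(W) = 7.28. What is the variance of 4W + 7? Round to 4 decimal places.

116.4800

V(4W + 7) = (4)²·V(W) = 16·7.28 = 116.48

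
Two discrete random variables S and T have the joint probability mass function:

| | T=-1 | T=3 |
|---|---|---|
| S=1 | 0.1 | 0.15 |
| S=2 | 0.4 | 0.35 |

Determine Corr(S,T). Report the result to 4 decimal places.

E[S] = 1.75,  E[T] = 1
E[ST] = 1.65
cov(S,T) = E[ST] − E[S]E[T] = 1.65 − (1.75)(1) = -0.1
Var(S) = 0.1875,  Var(T) = 4
ρ = -0.1 / √(0.1875·4) ≈ -0.1155

-0.1155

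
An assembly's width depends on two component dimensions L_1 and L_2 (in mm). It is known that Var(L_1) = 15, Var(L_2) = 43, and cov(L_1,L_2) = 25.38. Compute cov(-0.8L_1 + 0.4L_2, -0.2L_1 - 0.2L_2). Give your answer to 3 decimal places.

cov(-0.8L_1 + 0.4L_2, -0.2L_1 - 0.2L_2) = (-0.8)(-0.2)Var(L_1) + (0.4)(-0.2)Var(L_2) + [(-0.8)(-0.2) + (0.4)(-0.2)]cov(L_1,L_2)
= 0.16·15 + -0.08·43 + 0.08·25.38 = 0.9904

0.990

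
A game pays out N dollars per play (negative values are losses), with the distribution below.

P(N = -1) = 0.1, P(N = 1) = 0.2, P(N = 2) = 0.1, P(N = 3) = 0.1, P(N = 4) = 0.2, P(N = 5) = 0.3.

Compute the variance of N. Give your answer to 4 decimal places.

3.8900

E[N] = (-1)(0.1) + (1)(0.2) + (2)(0.1) + (3)(0.1) + (4)(0.2) + (5)(0.3) = 2.9
E[N²] = (-1)²(0.1) + (1)²(0.2) + (2)²(0.1) + (3)²(0.1) + (4)²(0.2) + (5)²(0.3) = 12.3
Var(N) = E[N²] − (E[N])² = 12.3 − (2.9)² = 3.89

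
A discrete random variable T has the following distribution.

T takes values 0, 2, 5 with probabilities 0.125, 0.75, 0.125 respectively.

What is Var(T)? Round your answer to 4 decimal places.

1.6094

E[T] = (0)(0.125) + (2)(0.75) + (5)(0.125) = 2.125
E[T²] = (0)²(0.125) + (2)²(0.75) + (5)²(0.125) = 6.125
Var(T) = E[T²] − (E[T])² = 6.125 − (2.125)² = 1.609375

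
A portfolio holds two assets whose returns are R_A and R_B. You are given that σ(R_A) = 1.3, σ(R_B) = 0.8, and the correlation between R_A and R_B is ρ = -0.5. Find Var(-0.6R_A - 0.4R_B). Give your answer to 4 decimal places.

0.4612

Var(R_A) = (1.3)² = 1.69;  Var(R_B) = (0.8)² = 0.64
cov(R_A,R_B) = ρ·σ(R_A)·σ(R_B) = -0.5·1.3·0.8 = -0.52
Var(-0.6R_A - 0.4R_B) = (-0.6)²·Var(R_A) + (-0.4)²·Var(R_B) + 2·(-0.6)·(-0.4)·cov(R_A,R_B)
= 0.36·1.69 + 0.16·0.64 + 0.48·-0.52 = 0.4612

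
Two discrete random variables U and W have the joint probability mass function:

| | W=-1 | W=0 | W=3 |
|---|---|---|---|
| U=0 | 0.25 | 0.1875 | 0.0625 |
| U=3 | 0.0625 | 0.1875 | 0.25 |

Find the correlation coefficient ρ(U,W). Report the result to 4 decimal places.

0.4536

E[U] = 1.5,  E[W] = 0.625
E[UW] = 2.0625
Cov(U,W) = E[UW] − E[U]E[W] = 2.0625 − (1.5)(0.625) = 1.125
Var(U) = 2.25,  Var(W) = 2.734375
ρ = 1.125 / √(2.25·2.734375) ≈ 0.4536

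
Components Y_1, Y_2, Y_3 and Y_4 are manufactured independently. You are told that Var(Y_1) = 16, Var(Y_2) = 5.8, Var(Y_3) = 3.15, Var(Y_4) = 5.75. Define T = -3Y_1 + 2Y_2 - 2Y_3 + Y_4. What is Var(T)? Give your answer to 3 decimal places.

185.550

By independence, Var(T) = (-3)²Var(Y_1) + (2)²Var(Y_2) + (-2)²Var(Y_3) + (1)²Var(Y_4)
= (-3)²·16 + (2)²·5.8 + (-2)²·3.15 + (1)²·5.75 = 185.55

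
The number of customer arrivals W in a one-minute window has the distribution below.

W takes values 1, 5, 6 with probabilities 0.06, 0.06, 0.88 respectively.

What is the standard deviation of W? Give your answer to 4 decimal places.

E[W] = (1)(0.06) + (5)(0.06) + (6)(0.88) = 5.64
E[W²] = (1)²(0.06) + (5)²(0.06) + (6)²(0.88) = 33.24
Var(W) = E[W²] − (E[W])² = 33.24 − (5.64)² = 1.4304
sd(W) = √1.4304 ≈ 1.1960

1.1960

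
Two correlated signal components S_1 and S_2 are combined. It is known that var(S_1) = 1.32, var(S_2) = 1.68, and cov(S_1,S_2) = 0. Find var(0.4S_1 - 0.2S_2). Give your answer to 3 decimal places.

var(0.4S_1 - 0.2S_2) = (0.4)²·var(S_1) + (-0.2)²·var(S_2) + 2·(0.4)·(-0.2)·cov(S_1,S_2)
= 0.16·1.32 + 0.04·1.68 + -0.16·0 = 0.2784

0.278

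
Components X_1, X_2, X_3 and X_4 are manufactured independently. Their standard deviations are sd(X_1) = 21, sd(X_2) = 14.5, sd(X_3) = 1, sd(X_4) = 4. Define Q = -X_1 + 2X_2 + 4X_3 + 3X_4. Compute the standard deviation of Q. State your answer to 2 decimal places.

37.97

Var(X_1) = 441, Var(X_2) = 210.25, Var(X_3) = 1, Var(X_4) = 16
By independence, Var(Q) = (-1)²Var(X_1) + (2)²Var(X_2) + (4)²Var(X_3) + (3)²Var(X_4)
= (-1)²·441 + (2)²·210.25 + (4)²·1 + (3)²·16 = 1442
sd(Q) = √1442 ≈ 37.97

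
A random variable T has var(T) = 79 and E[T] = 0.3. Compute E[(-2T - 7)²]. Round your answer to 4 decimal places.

E[-2T - 7] = -2·0.3 − 7 = -7.6
var(-2T - 7) = (-2)²·79 = 316
E[(-2T - 7)²] = var((-2T - 7)) + (E[(-2T - 7)])² = 316 + (-7.6)² = 373.76

373.7600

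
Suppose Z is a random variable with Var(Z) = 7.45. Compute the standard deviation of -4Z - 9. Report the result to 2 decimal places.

10.92

Var(-4Z - 9) = (-4)²·7.45 = 119.2
SD(-4Z - 9) = √119.2 ≈ 10.92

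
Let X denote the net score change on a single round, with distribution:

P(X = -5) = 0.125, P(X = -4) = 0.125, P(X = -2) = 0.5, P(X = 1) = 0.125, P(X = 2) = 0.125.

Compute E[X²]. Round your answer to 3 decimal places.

E[X²] = (-5)²(0.125) + (-4)²(0.125) + (-2)²(0.5) + (1)²(0.125) + (2)²(0.125) = 7.75

7.750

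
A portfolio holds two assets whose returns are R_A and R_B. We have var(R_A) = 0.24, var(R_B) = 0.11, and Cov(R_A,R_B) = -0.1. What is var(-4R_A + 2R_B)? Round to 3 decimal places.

var(-4R_A + 2R_B) = (-4)²·var(R_A) + (2)²·var(R_B) + 2·(-4)·(2)·Cov(R_A,R_B)
= 16·0.24 + 4·0.11 + -16·-0.1 = 5.88

5.880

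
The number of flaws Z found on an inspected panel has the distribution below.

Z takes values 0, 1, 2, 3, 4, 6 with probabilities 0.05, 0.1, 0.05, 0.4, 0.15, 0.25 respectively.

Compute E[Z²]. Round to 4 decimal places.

15.3000

E[Z²] = (0)²(0.05) + (1)²(0.1) + (2)²(0.05) + (3)²(0.4) + (4)²(0.15) + (6)²(0.25) = 15.3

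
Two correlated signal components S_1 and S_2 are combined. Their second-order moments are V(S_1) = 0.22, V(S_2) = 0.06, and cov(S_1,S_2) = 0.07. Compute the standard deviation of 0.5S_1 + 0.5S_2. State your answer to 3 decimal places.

0.324

V(0.5S_1 + 0.5S_2) = (0.5)²·V(S_1) + (0.5)²·V(S_2) + 2·(0.5)·(0.5)·cov(S_1,S_2)
= 0.25·0.22 + 0.25·0.06 + 0.5·0.07 = 0.105
sd(0.5S_1 + 0.5S_2) = √0.105 ≈ 0.324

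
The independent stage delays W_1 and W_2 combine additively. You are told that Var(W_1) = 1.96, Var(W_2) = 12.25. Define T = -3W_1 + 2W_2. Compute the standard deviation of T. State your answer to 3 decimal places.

By independence, Var(T) = (-3)²Var(W_1) + (2)²Var(W_2)
= (-3)²·1.96 + (2)²·12.25 = 66.64
σ(T) = √66.64 ≈ 8.163

8.163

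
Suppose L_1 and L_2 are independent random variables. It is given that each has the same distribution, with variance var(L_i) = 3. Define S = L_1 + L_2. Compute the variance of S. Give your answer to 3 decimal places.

By independence, var(S) = (1)²var(L_1) + (1)²var(L_2)
= (1)²·3 + (1)²·3 = 6

6.000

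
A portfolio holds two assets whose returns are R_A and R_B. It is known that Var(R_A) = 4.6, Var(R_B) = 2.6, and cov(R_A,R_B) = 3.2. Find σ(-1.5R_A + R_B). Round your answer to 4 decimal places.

Var(-1.5R_A + R_B) = (-1.5)²·Var(R_A) + (1)²·Var(R_B) + 2·(-1.5)·(1)·cov(R_A,R_B)
= 2.25·4.6 + 1·2.6 + -3·3.2 = 3.35
σ(-1.5R_A + R_B) = √3.35 ≈ 1.8303

1.8303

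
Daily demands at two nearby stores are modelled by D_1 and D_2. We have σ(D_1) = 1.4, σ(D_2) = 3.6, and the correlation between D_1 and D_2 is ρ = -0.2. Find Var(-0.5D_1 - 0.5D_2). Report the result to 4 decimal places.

3.2260

Var(D_1) = (1.4)² = 1.96;  Var(D_2) = (3.6)² = 12.96
Cov(D_1,D_2) = ρ·σ(D_1)·σ(D_2) = -0.2·1.4·3.6 = -1.008
Var(-0.5D_1 - 0.5D_2) = (-0.5)²·Var(D_1) + (-0.5)²·Var(D_2) + 2·(-0.5)·(-0.5)·Cov(D_1,D_2)
= 0.25·1.96 + 0.25·12.96 + 0.5·-1.008 = 3.226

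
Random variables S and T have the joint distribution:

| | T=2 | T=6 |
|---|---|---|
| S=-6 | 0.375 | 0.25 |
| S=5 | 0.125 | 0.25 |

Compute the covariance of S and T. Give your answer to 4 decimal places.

2.7500

E[S] = -1.875,  E[T] = 4
E[ST] = -4.75
Cov(S,T) = E[ST] − E[S]E[T] = -4.75 − (-1.875)(4) = 2.75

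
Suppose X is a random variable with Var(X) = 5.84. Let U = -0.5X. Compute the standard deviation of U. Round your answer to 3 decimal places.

Var(-0.5X) = (-0.5)²·5.84 = 1.46
SD(U) = √1.46 ≈ 1.208

1.208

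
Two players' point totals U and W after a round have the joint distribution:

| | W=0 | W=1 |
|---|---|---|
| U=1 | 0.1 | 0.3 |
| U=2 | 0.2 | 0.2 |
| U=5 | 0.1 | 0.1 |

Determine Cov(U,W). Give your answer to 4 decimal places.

-0.1200

E[U] = 2.2,  E[W] = 0.6
E[UW] = 1.2
Cov(U,W) = E[UW] − E[U]E[W] = 1.2 − (2.2)(0.6) = -0.12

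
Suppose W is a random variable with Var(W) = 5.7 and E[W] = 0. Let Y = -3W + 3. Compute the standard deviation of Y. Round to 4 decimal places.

Var(-3W + 3) = (-3)²·5.7 = 51.3
σ(Y) = √51.3 ≈ 7.1624

7.1624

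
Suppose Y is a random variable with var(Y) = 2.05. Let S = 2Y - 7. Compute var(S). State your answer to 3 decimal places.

8.200

var(2Y - 7) = (2)²·var(Y) = 4·2.05 = 8.2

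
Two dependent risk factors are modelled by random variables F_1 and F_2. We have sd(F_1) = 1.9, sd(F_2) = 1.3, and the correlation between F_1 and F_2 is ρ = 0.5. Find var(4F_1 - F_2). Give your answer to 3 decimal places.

49.570

var(F_1) = (1.9)² = 3.61;  var(F_2) = (1.3)² = 1.69
cov(F_1,F_2) = ρ·sd(F_1)·sd(F_2) = 0.5·1.9·1.3 = 1.235
var(4F_1 - F_2) = (4)²·var(F_1) + (-1)²·var(F_2) + 2·(4)·(-1)·cov(F_1,F_2)
= 16·3.61 + 1·1.69 + -8·1.235 = 49.57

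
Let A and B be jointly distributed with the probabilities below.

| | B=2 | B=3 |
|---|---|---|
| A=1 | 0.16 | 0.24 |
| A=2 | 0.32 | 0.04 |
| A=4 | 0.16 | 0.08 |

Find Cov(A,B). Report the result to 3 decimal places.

E[A] = 2.08,  E[B] = 2.36
E[AB] = 4.8
Cov(A,B) = E[AB] − E[A]E[B] = 4.8 − (2.08)(2.36) = -0.1088

-0.109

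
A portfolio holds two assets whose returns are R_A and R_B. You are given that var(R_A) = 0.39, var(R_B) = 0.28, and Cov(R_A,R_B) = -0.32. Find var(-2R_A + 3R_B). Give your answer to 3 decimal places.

var(-2R_A + 3R_B) = (-2)²·var(R_A) + (3)²·var(R_B) + 2·(-2)·(3)·Cov(R_A,R_B)
= 4·0.39 + 9·0.28 + -12·-0.32 = 7.92

7.920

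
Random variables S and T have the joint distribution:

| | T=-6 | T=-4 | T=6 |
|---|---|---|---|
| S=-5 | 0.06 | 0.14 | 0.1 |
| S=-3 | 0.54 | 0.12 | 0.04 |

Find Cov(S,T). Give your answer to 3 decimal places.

-1.640

E[S] = -3.6,  E[T] = -3.8
E[ST] = 12.04
Cov(S,T) = E[ST] − E[S]E[T] = 12.04 − (-3.6)(-3.8) = -1.64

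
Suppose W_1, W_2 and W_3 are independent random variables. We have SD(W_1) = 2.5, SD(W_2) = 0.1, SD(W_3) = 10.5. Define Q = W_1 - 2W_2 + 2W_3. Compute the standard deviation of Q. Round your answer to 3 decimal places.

21.149

V(W_1) = 6.25, V(W_2) = 0.01, V(W_3) = 110.25
By independence, V(Q) = (1)²V(W_1) + (-2)²V(W_2) + (2)²V(W_3)
= (1)²·6.25 + (-2)²·0.01 + (2)²·110.25 = 447.29
SD(Q) = √447.29 ≈ 21.149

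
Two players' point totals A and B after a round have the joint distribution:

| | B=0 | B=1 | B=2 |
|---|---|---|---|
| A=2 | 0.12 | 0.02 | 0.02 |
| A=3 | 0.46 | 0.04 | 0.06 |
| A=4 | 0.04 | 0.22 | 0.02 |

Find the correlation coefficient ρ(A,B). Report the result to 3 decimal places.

E[A] = 3.12,  E[B] = 0.48
E[AB] = 1.64
cov(A,B) = E[AB] − E[A]E[B] = 1.64 − (3.12)(0.48) = 0.1424
var(A) = 0.4256,  var(B) = 0.4496
ρ = 0.1424 / √(0.4256·0.4496) ≈ 0.326

0.326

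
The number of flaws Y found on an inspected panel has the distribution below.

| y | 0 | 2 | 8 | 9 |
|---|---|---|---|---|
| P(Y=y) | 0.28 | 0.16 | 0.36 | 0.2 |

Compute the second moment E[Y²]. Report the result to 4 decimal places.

39.8800

E[Y²] = (0)²(0.28) + (2)²(0.16) + (8)²(0.36) + (9)²(0.2) = 39.88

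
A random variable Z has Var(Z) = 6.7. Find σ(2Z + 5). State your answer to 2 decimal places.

5.18

Var(2Z + 5) = (2)²·6.7 = 26.8
σ(2Z + 5) = √26.8 ≈ 5.18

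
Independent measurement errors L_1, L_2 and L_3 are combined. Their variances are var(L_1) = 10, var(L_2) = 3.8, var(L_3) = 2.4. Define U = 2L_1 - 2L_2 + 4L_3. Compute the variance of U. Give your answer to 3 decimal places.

By independence, var(U) = (2)²var(L_1) + (-2)²var(L_2) + (4)²var(L_3)
= (2)²·10 + (-2)²·3.8 + (4)²·2.4 = 93.6

93.600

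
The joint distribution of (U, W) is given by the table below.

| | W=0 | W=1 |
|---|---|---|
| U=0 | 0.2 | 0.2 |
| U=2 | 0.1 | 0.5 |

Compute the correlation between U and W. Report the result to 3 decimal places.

0.356

E[U] = 1.2,  E[W] = 0.7
E[UW] = 1
Cov(U,W) = E[UW] − E[U]E[W] = 1 − (1.2)(0.7) = 0.16
Var(U) = 0.96,  Var(W) = 0.21
ρ = 0.16 / √(0.96·0.21) ≈ 0.356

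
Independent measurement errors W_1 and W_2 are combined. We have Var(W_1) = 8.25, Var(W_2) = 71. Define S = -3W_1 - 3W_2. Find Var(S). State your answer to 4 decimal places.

By independence, Var(S) = (-3)²Var(W_1) + (-3)²Var(W_2)
= (-3)²·8.25 + (-3)²·71 = 713.25

713.2500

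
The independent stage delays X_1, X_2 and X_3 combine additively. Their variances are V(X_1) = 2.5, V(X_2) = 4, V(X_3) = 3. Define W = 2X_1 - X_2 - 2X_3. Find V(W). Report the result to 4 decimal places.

By independence, V(W) = (2)²V(X_1) + (-1)²V(X_2) + (-2)²V(X_3)
= (2)²·2.5 + (-1)²·4 + (-2)²·3 = 26

26.0000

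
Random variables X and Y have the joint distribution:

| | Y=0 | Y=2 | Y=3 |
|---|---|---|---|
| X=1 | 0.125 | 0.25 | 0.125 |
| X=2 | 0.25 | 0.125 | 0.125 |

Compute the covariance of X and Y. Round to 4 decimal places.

-0.1250

E[X] = 1.5,  E[Y] = 1.5
E[XY] = 2.125
cov(X,Y) = E[XY] − E[X]E[Y] = 2.125 − (1.5)(1.5) = -0.125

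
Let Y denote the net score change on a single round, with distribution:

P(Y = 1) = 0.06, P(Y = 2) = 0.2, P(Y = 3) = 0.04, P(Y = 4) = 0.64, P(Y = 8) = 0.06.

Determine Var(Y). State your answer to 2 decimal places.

E[Y] = (1)(0.06) + (2)(0.2) + (3)(0.04) + (4)(0.64) + (8)(0.06) = 3.62
E[Y²] = (1)²(0.06) + (2)²(0.2) + (3)²(0.04) + (4)²(0.64) + (8)²(0.06) = 15.3
Var(Y) = E[Y²] − (E[Y])² = 15.3 − (3.62)² = 2.1956

2.20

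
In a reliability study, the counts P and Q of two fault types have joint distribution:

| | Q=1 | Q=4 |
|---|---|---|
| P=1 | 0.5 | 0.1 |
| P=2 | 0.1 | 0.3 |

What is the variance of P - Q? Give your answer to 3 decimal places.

E[P] = 1.4,  E[Q] = 2.2,  E[PQ] = 3.5
Var(P) = 2.2 − (1.4)² = 0.24;  Var(Q) = 7 − (2.2)² = 2.16
cov(P,Q) = 3.5 − (1.4)(2.2) = 0.42
Var(P - Q) = (1)²·0.24 + (-1)²·2.16 + 2·(1)·(-1)·0.42 = 1.56

1.560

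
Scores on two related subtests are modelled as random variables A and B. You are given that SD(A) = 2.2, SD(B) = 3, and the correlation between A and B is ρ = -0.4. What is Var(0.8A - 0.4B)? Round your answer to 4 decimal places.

Var(A) = (2.2)² = 4.84;  Var(B) = (3)² = 9
Cov(A,B) = ρ·SD(A)·SD(B) = -0.4·2.2·3 = -2.64
Var(0.8A - 0.4B) = (0.8)²·Var(A) + (-0.4)²·Var(B) + 2·(0.8)·(-0.4)·Cov(A,B)
= 0.64·4.84 + 0.16·9 + -0.64·-2.64 = 6.2272

6.2272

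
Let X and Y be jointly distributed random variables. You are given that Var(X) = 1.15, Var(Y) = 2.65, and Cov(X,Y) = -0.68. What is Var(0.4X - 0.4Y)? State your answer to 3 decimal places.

0.826

Var(0.4X - 0.4Y) = (0.4)²·Var(X) + (-0.4)²·Var(Y) + 2·(0.4)·(-0.4)·Cov(X,Y)
= 0.16·1.15 + 0.16·2.65 + -0.32·-0.68 = 0.8256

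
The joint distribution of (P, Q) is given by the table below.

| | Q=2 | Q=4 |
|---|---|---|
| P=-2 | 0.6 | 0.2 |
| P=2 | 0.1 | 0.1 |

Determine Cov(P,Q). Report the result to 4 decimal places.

E[P] = -1.2,  E[Q] = 2.6
E[PQ] = -2.8
Cov(P,Q) = E[PQ] − E[P]E[Q] = -2.8 − (-1.2)(2.6) = 0.32

0.3200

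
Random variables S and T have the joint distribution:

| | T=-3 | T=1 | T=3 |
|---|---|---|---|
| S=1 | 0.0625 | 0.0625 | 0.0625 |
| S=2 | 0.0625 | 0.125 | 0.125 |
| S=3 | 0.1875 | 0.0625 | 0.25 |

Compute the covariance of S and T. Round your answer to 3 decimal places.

-0.008

E[S] = 2.3125,  E[T] = 0.625
E[ST] = 1.4375
Cov(S,T) = E[ST] − E[S]E[T] = 1.4375 − (2.3125)(0.625) = -0.0078125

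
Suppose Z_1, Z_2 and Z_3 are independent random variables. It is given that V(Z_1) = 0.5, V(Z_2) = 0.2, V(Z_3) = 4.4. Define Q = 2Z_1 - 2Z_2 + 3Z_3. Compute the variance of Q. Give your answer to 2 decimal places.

42.40

By independence, V(Q) = (2)²V(Z_1) + (-2)²V(Z_2) + (3)²V(Z_3)
= (2)²·0.5 + (-2)²·0.2 + (3)²·4.4 = 42.4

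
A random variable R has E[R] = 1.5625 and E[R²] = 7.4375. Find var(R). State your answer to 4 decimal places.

4.9961

var(R) = 7.4375 − (1.5625)² = 4.99609375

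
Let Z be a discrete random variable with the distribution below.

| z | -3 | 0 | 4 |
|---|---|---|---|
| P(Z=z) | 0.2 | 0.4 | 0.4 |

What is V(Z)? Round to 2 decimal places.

E[Z] = (-3)(0.2) + (0)(0.4) + (4)(0.4) = 1
E[Z²] = (-3)²(0.2) + (0)²(0.4) + (4)²(0.4) = 8.2
V(Z) = E[Z²] − (E[Z])² = 8.2 − (1)² = 7.2

7.20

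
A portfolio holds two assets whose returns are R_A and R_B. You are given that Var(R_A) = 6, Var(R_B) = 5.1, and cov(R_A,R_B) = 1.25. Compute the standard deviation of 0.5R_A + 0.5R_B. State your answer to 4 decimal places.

1.8439

Var(0.5R_A + 0.5R_B) = (0.5)²·Var(R_A) + (0.5)²·Var(R_B) + 2·(0.5)·(0.5)·cov(R_A,R_B)
= 0.25·6 + 0.25·5.1 + 0.5·1.25 = 3.4
sd(0.5R_A + 0.5R_B) = √3.4 ≈ 1.8439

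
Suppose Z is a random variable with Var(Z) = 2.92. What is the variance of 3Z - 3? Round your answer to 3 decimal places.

Var(3Z - 3) = (3)²·Var(Z) = 9·2.92 = 26.28

26.280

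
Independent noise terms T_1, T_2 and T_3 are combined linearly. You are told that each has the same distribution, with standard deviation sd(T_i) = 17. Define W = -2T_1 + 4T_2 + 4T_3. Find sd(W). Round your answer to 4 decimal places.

Var(T_i) = (17)² = 289
By independence, Var(W) = (-2)²Var(T_1) + (4)²Var(T_2) + (4)²Var(T_3)
= (-2)²·289 + (4)²·289 + (4)²·289 = 10404
sd(W) = √10404 ≈ 102.0000

102.0000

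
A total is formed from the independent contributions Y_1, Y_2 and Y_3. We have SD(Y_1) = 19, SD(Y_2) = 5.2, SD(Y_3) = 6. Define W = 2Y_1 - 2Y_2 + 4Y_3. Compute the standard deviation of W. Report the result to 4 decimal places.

46.1320

V(Y_1) = 361, V(Y_2) = 27.04, V(Y_3) = 36
By independence, V(W) = (2)²V(Y_1) + (-2)²V(Y_2) + (4)²V(Y_3)
= (2)²·361 + (-2)²·27.04 + (4)²·36 = 2128.16
SD(W) = √2128.16 ≈ 46.1320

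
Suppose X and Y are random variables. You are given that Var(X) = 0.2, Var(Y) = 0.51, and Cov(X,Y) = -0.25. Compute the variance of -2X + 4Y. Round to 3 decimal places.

12.960

Var(-2X + 4Y) = (-2)²·Var(X) + (4)²·Var(Y) + 2·(-2)·(4)·Cov(X,Y)
= 4·0.2 + 16·0.51 + -16·-0.25 = 12.96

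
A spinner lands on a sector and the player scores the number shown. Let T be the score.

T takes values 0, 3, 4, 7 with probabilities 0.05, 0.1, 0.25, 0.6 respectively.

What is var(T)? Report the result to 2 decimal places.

4.05

E[T] = (0)(0.05) + (3)(0.1) + (4)(0.25) + (7)(0.6) = 5.5
E[T²] = (0)²(0.05) + (3)²(0.1) + (4)²(0.25) + (7)²(0.6) = 34.3
var(T) = E[T²] − (E[T])² = 34.3 − (5.5)² = 4.05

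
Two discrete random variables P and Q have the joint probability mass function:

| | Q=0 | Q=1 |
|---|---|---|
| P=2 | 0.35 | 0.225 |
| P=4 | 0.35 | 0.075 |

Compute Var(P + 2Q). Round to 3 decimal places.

E[P] = 2.85,  E[Q] = 0.3,  E[PQ] = 0.75
Var(P) = 9.1 − (2.85)² = 0.9775;  Var(Q) = 0.3 − (0.3)² = 0.21
cov(P,Q) = 0.75 − (2.85)(0.3) = -0.105
Var(P + 2Q) = (1)²·0.9775 + (2)²·0.21 + 2·(1)·(2)·-0.105 = 1.3975

1.398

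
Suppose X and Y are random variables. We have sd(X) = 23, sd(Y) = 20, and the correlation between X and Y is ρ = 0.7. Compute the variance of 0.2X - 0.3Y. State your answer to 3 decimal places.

18.520

Var(X) = (23)² = 529;  Var(Y) = (20)² = 400
Cov(X,Y) = ρ·sd(X)·sd(Y) = 0.7·23·20 = 322
Var(0.2X - 0.3Y) = (0.2)²·Var(X) + (-0.3)²·Var(Y) + 2·(0.2)·(-0.3)·Cov(X,Y)
= 0.04·529 + 0.09·400 + -0.12·322 = 18.52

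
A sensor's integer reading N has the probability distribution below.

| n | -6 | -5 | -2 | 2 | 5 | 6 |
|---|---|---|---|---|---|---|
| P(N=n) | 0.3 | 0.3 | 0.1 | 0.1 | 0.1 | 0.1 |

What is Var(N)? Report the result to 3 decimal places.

E[N] = (-6)(0.3) + (-5)(0.3) + (-2)(0.1) + (2)(0.1) + (5)(0.1) + (6)(0.1) = -2.2
E[N²] = (-6)²(0.3) + (-5)²(0.3) + (-2)²(0.1) + (2)²(0.1) + (5)²(0.1) + (6)²(0.1) = 25.2
Var(N) = E[N²] − (E[N])² = 25.2 − (-2.2)² = 20.36

20.360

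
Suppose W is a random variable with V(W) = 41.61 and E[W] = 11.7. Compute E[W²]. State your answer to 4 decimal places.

178.5000

E[W²] = V(W) + (E[W])² = 41.61 + (11.7)² = 178.5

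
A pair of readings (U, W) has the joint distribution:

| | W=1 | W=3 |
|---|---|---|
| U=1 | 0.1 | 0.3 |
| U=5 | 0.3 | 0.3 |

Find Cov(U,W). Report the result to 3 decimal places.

E[U] = 3.4,  E[W] = 2.2
E[UW] = 7
Cov(U,W) = E[UW] − E[U]E[W] = 7 − (3.4)(2.2) = -0.48

-0.480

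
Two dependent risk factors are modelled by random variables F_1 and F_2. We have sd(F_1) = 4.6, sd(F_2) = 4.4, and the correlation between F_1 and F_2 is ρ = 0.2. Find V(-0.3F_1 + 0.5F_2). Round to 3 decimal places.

5.530

V(F_1) = (4.6)² = 21.16;  V(F_2) = (4.4)² = 19.36
cov(F_1,F_2) = ρ·sd(F_1)·sd(F_2) = 0.2·4.6·4.4 = 4.048
V(-0.3F_1 + 0.5F_2) = (-0.3)²·V(F_1) + (0.5)²·V(F_2) + 2·(-0.3)·(0.5)·cov(F_1,F_2)
= 0.09·21.16 + 0.25·19.36 + -0.3·4.048 = 5.53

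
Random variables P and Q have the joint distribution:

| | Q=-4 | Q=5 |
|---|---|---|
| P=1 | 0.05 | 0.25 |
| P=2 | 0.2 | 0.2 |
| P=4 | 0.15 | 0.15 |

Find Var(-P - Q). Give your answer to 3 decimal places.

18.510

E[P] = 2.3,  E[Q] = 1.4,  E[PQ] = 2.05
Var(P) = 6.7 − (2.3)² = 1.41;  Var(Q) = 21.4 − (1.4)² = 19.44
Cov(P,Q) = 2.05 − (2.3)(1.4) = -1.17
Var(-P - Q) = (-1)²·1.41 + (-1)²·19.44 + 2·(-1)·(-1)·-1.17 = 18.51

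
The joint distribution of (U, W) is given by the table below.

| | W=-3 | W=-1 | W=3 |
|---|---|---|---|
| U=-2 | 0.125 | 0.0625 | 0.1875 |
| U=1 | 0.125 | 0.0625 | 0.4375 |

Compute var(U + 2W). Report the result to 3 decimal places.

E[U] = -0.125,  E[W] = 1,  E[UW] = 0.625
var(U) = 2.125 − (-0.125)² = 2.109375;  var(W) = 8 − (1)² = 7
cov(U,W) = 0.625 − (-0.125)(1) = 0.75
var(U + 2W) = (1)²·2.109375 + (2)²·7 + 2·(1)·(2)·0.75 = 33.109375

33.109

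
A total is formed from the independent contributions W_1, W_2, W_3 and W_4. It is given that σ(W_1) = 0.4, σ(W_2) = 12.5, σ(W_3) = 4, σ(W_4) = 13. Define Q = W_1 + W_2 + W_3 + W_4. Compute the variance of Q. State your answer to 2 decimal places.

var(W_1) = 0.16, var(W_2) = 156.25, var(W_3) = 16, var(W_4) = 169
By independence, var(Q) = (1)²var(W_1) + (1)²var(W_2) + (1)²var(W_3) + (1)²var(W_4)
= (1)²·0.16 + (1)²·156.25 + (1)²·16 + (1)²·169 = 341.41

341.41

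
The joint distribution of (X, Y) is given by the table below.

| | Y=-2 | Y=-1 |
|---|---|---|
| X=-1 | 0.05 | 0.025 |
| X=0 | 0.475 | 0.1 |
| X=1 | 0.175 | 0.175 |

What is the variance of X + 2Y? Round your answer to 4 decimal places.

1.4594

E[X] = 0.275,  E[Y] = -1.7,  E[XY] = -0.4
V(X) = 0.425 − (0.275)² = 0.349375;  V(Y) = 3.1 − (-1.7)² = 0.21
Cov(X,Y) = -0.4 − (0.275)(-1.7) = 0.0675
V(X + 2Y) = (1)²·0.349375 + (2)²·0.21 + 2·(1)·(2)·0.0675 = 1.459375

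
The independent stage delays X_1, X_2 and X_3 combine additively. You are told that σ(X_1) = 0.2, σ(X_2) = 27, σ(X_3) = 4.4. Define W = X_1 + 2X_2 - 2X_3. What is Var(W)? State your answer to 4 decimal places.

2993.4800

Var(X_1) = 0.04, Var(X_2) = 729, Var(X_3) = 19.36
By independence, Var(W) = (1)²Var(X_1) + (2)²Var(X_2) + (-2)²Var(X_3)
= (1)²·0.04 + (2)²·729 + (-2)²·19.36 = 2993.48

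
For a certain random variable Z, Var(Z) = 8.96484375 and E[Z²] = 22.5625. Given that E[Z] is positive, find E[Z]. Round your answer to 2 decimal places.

(E[Z])² = E[Z²] − Var(Z) = 22.5625 − 8.96484375 = 13.59765625
E[Z] = √13.59765625 = 3.6875

3.69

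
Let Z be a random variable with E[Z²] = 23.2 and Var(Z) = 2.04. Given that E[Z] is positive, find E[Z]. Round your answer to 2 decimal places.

(E[Z])² = E[Z²] − Var(Z) = 23.2 − 2.04 = 21.16
E[Z] = √21.16 = 4.6

4.60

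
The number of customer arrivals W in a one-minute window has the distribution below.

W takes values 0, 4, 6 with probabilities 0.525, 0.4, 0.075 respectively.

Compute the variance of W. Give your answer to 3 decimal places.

E[W] = (0)(0.525) + (4)(0.4) + (6)(0.075) = 2.05
E[W²] = (0)²(0.525) + (4)²(0.4) + (6)²(0.075) = 9.1
V(W) = E[W²] − (E[W])² = 9.1 − (2.05)² = 4.8975

4.898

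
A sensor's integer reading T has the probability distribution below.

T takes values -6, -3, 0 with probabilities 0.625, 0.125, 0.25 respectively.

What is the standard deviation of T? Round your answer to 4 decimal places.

E[T] = (-6)(0.625) + (-3)(0.125) + (0)(0.25) = -4.125
E[T²] = (-6)²(0.625) + (-3)²(0.125) + (0)²(0.25) = 23.625
Var(T) = E[T²] − (E[T])² = 23.625 − (-4.125)² = 6.609375
σ(T) = √6.609375 ≈ 2.5709

2.5709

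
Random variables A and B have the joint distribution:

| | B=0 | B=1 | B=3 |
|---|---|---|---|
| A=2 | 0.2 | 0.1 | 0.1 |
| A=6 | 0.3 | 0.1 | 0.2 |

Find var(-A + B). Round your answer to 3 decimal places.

E[A] = 4.4,  E[B] = 1.1,  E[AB] = 5
var(A) = 23.2 − (4.4)² = 3.84;  var(B) = 2.9 − (1.1)² = 1.69
Cov(A,B) = 5 − (4.4)(1.1) = 0.16
var(-A + B) = (-1)²·3.84 + (1)²·1.69 + 2·(-1)·(1)·0.16 = 5.21

5.210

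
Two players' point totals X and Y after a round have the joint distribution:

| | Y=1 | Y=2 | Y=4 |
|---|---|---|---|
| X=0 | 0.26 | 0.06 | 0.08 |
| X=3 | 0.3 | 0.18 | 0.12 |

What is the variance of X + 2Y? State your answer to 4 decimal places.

E[X] = 1.8,  E[Y] = 1.84,  E[XY] = 3.42
var(X) = 5.4 − (1.8)² = 2.16;  var(Y) = 4.72 − (1.84)² = 1.3344
Cov(X,Y) = 3.42 − (1.8)(1.84) = 0.108
var(X + 2Y) = (1)²·2.16 + (2)²·1.3344 + 2·(1)·(2)·0.108 = 7.9296

7.9296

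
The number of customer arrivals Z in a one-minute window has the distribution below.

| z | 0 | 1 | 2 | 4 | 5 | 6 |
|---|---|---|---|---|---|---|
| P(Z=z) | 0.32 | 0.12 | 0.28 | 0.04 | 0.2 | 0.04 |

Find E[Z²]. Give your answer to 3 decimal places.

8.320

E[Z²] = (0)²(0.32) + (1)²(0.12) + (2)²(0.28) + (4)²(0.04) + (5)²(0.2) + (6)²(0.04) = 8.32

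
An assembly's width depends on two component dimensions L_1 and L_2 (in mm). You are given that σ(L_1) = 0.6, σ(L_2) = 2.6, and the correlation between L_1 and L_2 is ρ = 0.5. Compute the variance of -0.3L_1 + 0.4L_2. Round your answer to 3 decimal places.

0.927

V(L_1) = (0.6)² = 0.36;  V(L_2) = (2.6)² = 6.76
cov(L_1,L_2) = ρ·σ(L_1)·σ(L_2) = 0.5·0.6·2.6 = 0.78
V(-0.3L_1 + 0.4L_2) = (-0.3)²·V(L_1) + (0.4)²·V(L_2) + 2·(-0.3)·(0.4)·cov(L_1,L_2)
= 0.09·0.36 + 0.16·6.76 + -0.24·0.78 = 0.9268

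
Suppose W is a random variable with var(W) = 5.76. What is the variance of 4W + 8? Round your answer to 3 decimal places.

var(4W + 8) = (4)²·var(W) = 16·5.76 = 92.16

92.160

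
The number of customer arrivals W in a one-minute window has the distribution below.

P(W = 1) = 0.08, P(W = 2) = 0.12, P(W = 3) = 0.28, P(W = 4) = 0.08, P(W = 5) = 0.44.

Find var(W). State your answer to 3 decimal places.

E[W] = (1)(0.08) + (2)(0.12) + (3)(0.28) + (4)(0.08) + (5)(0.44) = 3.68
E[W²] = (1)²(0.08) + (2)²(0.12) + (3)²(0.28) + (4)²(0.08) + (5)²(0.44) = 15.36
var(W) = E[W²] − (E[W])² = 15.36 − (3.68)² = 1.8176

1.818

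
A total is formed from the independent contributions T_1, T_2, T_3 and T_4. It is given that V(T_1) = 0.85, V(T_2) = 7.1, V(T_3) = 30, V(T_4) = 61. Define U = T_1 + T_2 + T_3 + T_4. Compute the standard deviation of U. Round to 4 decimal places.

9.9474

By independence, V(U) = (1)²V(T_1) + (1)²V(T_2) + (1)²V(T_3) + (1)²V(T_4)
= (1)²·0.85 + (1)²·7.1 + (1)²·30 + (1)²·61 = 98.95
sd(U) = √98.95 ≈ 9.9474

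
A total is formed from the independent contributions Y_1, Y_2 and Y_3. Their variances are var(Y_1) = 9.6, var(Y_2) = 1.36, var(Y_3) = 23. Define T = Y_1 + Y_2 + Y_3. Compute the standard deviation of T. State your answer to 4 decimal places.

By independence, var(T) = (1)²var(Y_1) + (1)²var(Y_2) + (1)²var(Y_3)
= (1)²·9.6 + (1)²·1.36 + (1)²·23 = 33.96
sd(T) = √33.96 ≈ 5.8275

5.8275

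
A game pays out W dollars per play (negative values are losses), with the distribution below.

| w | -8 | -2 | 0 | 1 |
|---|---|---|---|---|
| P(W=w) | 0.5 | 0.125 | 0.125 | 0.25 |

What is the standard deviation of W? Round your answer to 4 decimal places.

E[W] = (-8)(0.5) + (-2)(0.125) + (0)(0.125) + (1)(0.25) = -4
E[W²] = (-8)²(0.5) + (-2)²(0.125) + (0)²(0.125) + (1)²(0.25) = 32.75
var(W) = E[W²] − (E[W])² = 32.75 − (-4)² = 16.75
sd(W) = √16.75 ≈ 4.0927

4.0927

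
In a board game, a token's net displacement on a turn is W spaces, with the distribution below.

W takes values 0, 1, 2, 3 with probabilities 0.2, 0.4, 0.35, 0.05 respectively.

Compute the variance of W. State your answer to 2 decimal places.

0.69

E[W] = (0)(0.2) + (1)(0.4) + (2)(0.35) + (3)(0.05) = 1.25
E[W²] = (0)²(0.2) + (1)²(0.4) + (2)²(0.35) + (3)²(0.05) = 2.25
var(W) = E[W²] − (E[W])² = 2.25 − (1.25)² = 0.6875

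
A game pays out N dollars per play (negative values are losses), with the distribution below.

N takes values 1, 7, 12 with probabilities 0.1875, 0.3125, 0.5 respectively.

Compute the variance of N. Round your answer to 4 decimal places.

17.3594

E[N] = (1)(0.1875) + (7)(0.3125) + (12)(0.5) = 8.375
E[N²] = (1)²(0.1875) + (7)²(0.3125) + (12)²(0.5) = 87.5
V(N) = E[N²] − (E[N])² = 87.5 − (8.375)² = 17.359375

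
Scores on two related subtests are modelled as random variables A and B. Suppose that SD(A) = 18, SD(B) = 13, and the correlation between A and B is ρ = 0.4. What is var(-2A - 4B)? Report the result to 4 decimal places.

5497.6000

var(A) = (18)² = 324;  var(B) = (13)² = 169
cov(A,B) = ρ·SD(A)·SD(B) = 0.4·18·13 = 93.6
var(-2A - 4B) = (-2)²·var(A) + (-4)²·var(B) + 2·(-2)·(-4)·cov(A,B)
= 4·324 + 16·169 + 16·93.6 = 5497.6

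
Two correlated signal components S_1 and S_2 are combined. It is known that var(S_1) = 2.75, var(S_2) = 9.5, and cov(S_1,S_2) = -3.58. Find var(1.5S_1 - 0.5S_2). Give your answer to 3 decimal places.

var(1.5S_1 - 0.5S_2) = (1.5)²·var(S_1) + (-0.5)²·var(S_2) + 2·(1.5)·(-0.5)·cov(S_1,S_2)
= 2.25·2.75 + 0.25·9.5 + -1.5·-3.58 = 13.9325

13.933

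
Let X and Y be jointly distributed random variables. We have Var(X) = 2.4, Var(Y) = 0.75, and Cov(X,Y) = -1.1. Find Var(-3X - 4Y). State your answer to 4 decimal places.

Var(-3X - 4Y) = (-3)²·Var(X) + (-4)²·Var(Y) + 2·(-3)·(-4)·Cov(X,Y)
= 9·2.4 + 16·0.75 + 24·-1.1 = 7.2

7.2000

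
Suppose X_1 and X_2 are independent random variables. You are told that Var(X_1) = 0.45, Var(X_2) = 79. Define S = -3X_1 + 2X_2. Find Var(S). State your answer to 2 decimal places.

320.05

By independence, Var(S) = (-3)²Var(X_1) + (2)²Var(X_2)
= (-3)²·0.45 + (2)²·79 = 320.05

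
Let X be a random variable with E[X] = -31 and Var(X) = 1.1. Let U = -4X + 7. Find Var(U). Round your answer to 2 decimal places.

17.60

Var(-4X + 7) = (-4)²·Var(X) = 16·1.1 = 17.6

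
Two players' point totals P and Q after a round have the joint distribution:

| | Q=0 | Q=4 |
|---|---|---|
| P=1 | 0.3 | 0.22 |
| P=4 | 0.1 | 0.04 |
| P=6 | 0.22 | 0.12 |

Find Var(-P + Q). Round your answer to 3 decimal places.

E[P] = 3.12,  E[Q] = 1.52,  E[PQ] = 4.4
Var(P) = 15 − (3.12)² = 5.2656;  Var(Q) = 6.08 − (1.52)² = 3.7696
cov(P,Q) = 4.4 − (3.12)(1.52) = -0.3424
Var(-P + Q) = (-1)²·5.2656 + (1)²·3.7696 + 2·(-1)·(1)·-0.3424 = 9.72

9.720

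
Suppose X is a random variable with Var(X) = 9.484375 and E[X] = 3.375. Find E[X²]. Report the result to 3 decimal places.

E[X²] = Var(X) + (E[X])² = 9.484375 + (3.375)² = 20.875

20.875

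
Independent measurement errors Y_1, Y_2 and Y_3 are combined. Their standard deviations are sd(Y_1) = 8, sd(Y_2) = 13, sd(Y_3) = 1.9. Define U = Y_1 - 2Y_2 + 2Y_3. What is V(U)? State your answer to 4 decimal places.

754.4400

V(Y_1) = 64, V(Y_2) = 169, V(Y_3) = 3.61
By independence, V(U) = (1)²V(Y_1) + (-2)²V(Y_2) + (2)²V(Y_3)
= (1)²·64 + (-2)²·169 + (2)²·3.61 = 754.44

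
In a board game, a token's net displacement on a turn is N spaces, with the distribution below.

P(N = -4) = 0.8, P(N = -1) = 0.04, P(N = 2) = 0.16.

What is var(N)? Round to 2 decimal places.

4.95

E[N] = (-4)(0.8) + (-1)(0.04) + (2)(0.16) = -2.92
E[N²] = (-4)²(0.8) + (-1)²(0.04) + (2)²(0.16) = 13.48
var(N) = E[N²] − (E[N])² = 13.48 − (-2.92)² = 4.9536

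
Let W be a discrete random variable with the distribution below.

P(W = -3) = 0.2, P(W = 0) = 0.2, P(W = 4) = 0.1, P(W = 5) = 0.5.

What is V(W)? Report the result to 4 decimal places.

E[W] = (-3)(0.2) + (0)(0.2) + (4)(0.1) + (5)(0.5) = 2.3
E[W²] = (-3)²(0.2) + (0)²(0.2) + (4)²(0.1) + (5)²(0.5) = 15.9
V(W) = E[W²] − (E[W])² = 15.9 − (2.3)² = 10.61

10.6100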